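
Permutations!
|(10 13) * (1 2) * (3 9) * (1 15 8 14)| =10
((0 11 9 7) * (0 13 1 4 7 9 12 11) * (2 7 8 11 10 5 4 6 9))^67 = ((1 6 9 2 7 13)(4 8 11 12 10 5))^67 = (1 6 9 2 7 13)(4 8 11 12 10 5)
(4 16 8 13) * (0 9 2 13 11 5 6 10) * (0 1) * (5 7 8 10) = [9, 0, 13, 3, 16, 6, 5, 8, 11, 2, 1, 7, 12, 4, 14, 15, 10] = (0 9 2 13 4 16 10 1)(5 6)(7 8 11)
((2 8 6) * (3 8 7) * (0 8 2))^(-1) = ((0 8 6)(2 7 3))^(-1) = (0 6 8)(2 3 7)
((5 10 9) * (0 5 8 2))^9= (0 9)(2 10)(5 8)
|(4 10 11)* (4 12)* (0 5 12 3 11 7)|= |(0 5 12 4 10 7)(3 11)|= 6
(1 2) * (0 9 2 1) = (0 9 2) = [9, 1, 0, 3, 4, 5, 6, 7, 8, 2]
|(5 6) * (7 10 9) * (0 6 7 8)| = |(0 6 5 7 10 9 8)| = 7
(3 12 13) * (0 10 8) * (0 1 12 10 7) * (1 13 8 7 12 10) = (0 12 8 13 3 1 10 7) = [12, 10, 2, 1, 4, 5, 6, 0, 13, 9, 7, 11, 8, 3]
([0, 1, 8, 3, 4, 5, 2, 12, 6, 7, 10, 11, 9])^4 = (2 8 6)(7 12 9)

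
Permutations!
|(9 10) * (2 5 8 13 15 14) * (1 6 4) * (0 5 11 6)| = 22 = |(0 5 8 13 15 14 2 11 6 4 1)(9 10)|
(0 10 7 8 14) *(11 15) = (0 10 7 8 14)(11 15) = [10, 1, 2, 3, 4, 5, 6, 8, 14, 9, 7, 15, 12, 13, 0, 11]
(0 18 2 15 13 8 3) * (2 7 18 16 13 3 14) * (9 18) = [16, 1, 15, 0, 4, 5, 6, 9, 14, 18, 10, 11, 12, 8, 2, 3, 13, 17, 7] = (0 16 13 8 14 2 15 3)(7 9 18)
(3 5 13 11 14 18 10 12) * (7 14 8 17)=(3 5 13 11 8 17 7 14 18 10 12)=[0, 1, 2, 5, 4, 13, 6, 14, 17, 9, 12, 8, 3, 11, 18, 15, 16, 7, 10]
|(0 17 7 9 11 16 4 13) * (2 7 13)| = |(0 17 13)(2 7 9 11 16 4)| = 6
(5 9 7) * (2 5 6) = (2 5 9 7 6) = [0, 1, 5, 3, 4, 9, 2, 6, 8, 7]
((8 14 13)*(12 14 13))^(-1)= ((8 13)(12 14))^(-1)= (8 13)(12 14)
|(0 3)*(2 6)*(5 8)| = |(0 3)(2 6)(5 8)| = 2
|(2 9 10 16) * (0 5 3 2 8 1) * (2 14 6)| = 11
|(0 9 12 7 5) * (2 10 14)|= 15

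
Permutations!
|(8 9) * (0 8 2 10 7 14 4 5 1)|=10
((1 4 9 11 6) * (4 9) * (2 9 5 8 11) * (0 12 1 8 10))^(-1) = ((0 12 1 5 10)(2 9)(6 8 11))^(-1) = (0 10 5 1 12)(2 9)(6 11 8)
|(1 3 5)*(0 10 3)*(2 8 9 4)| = 20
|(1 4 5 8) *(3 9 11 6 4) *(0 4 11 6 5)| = |(0 4)(1 3 9 6 11 5 8)| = 14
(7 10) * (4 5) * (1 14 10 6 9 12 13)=(1 14 10 7 6 9 12 13)(4 5)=[0, 14, 2, 3, 5, 4, 9, 6, 8, 12, 7, 11, 13, 1, 10]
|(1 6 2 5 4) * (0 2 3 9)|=|(0 2 5 4 1 6 3 9)|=8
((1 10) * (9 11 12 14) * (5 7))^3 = ((1 10)(5 7)(9 11 12 14))^3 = (1 10)(5 7)(9 14 12 11)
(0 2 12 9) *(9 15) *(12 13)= (0 2 13 12 15 9)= [2, 1, 13, 3, 4, 5, 6, 7, 8, 0, 10, 11, 15, 12, 14, 9]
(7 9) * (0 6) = (0 6)(7 9) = [6, 1, 2, 3, 4, 5, 0, 9, 8, 7]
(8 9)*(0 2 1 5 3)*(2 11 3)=(0 11 3)(1 5 2)(8 9)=[11, 5, 1, 0, 4, 2, 6, 7, 9, 8, 10, 3]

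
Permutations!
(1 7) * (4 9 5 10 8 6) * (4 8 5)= (1 7)(4 9)(5 10)(6 8)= [0, 7, 2, 3, 9, 10, 8, 1, 6, 4, 5]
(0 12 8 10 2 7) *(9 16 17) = (0 12 8 10 2 7)(9 16 17) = [12, 1, 7, 3, 4, 5, 6, 0, 10, 16, 2, 11, 8, 13, 14, 15, 17, 9]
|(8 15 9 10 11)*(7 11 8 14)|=|(7 11 14)(8 15 9 10)|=12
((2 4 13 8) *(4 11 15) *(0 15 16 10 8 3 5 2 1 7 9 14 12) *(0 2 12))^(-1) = ((0 15 4 13 3 5 12 2 11 16 10 8 1 7 9 14))^(-1) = (0 14 9 7 1 8 10 16 11 2 12 5 3 13 4 15)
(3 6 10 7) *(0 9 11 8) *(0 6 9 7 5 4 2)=(0 7 3 9 11 8 6 10 5 4 2)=[7, 1, 0, 9, 2, 4, 10, 3, 6, 11, 5, 8]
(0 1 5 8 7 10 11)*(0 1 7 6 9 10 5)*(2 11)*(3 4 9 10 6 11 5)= (0 7 3 4 9 6 10 2 5 8 11 1)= [7, 0, 5, 4, 9, 8, 10, 3, 11, 6, 2, 1]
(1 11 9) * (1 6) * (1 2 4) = (1 11 9 6 2 4) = [0, 11, 4, 3, 1, 5, 2, 7, 8, 6, 10, 9]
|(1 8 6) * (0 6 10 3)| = 6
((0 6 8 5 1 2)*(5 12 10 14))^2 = (0 8 10 5 2 6 12 14 1) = ((0 6 8 12 10 14 5 1 2))^2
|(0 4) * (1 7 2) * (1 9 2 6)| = |(0 4)(1 7 6)(2 9)| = 6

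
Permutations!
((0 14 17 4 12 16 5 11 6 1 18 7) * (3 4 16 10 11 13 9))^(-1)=(0 7 18 1 6 11 10 12 4 3 9 13 5 16 17 14)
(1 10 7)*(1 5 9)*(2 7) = (1 10 2 7 5 9) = [0, 10, 7, 3, 4, 9, 6, 5, 8, 1, 2]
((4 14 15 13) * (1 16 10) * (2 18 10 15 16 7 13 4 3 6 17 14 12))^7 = (1 16)(2 6)(3 12)(4 13)(7 15)(10 14)(17 18)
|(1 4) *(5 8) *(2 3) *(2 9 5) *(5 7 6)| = |(1 4)(2 3 9 7 6 5 8)| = 14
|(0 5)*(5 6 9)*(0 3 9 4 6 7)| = 6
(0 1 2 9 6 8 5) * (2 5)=[1, 5, 9, 3, 4, 0, 8, 7, 2, 6]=(0 1 5)(2 9 6 8)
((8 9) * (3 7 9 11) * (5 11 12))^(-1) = (3 11 5 12 8 9 7) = ((3 7 9 8 12 5 11))^(-1)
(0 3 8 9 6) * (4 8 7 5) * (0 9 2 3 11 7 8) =(0 11 7 5 4)(2 3 8)(6 9) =[11, 1, 3, 8, 0, 4, 9, 5, 2, 6, 10, 7]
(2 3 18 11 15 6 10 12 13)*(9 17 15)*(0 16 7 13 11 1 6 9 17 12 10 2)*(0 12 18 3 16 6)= (0 6 2 16 7 13 12 11 17 15 9 18 1)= [6, 0, 16, 3, 4, 5, 2, 13, 8, 18, 10, 17, 11, 12, 14, 9, 7, 15, 1]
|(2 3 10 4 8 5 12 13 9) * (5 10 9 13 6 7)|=|(13)(2 3 9)(4 8 10)(5 12 6 7)|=12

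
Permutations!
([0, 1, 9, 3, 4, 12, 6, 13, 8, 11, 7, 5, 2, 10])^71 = [0, 1, 9, 3, 4, 12, 6, 10, 8, 11, 13, 5, 2, 7]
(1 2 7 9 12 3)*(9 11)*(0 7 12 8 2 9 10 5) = [7, 9, 12, 1, 4, 0, 6, 11, 2, 8, 5, 10, 3] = (0 7 11 10 5)(1 9 8 2 12 3)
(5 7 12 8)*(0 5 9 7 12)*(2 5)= (0 2 5 12 8 9 7)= [2, 1, 5, 3, 4, 12, 6, 0, 9, 7, 10, 11, 8]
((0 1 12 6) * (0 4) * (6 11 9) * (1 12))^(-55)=((0 12 11 9 6 4))^(-55)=(0 4 6 9 11 12)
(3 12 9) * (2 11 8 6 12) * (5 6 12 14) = (2 11 8 12 9 3)(5 6 14) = [0, 1, 11, 2, 4, 6, 14, 7, 12, 3, 10, 8, 9, 13, 5]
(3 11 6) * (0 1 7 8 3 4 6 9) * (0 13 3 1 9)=(0 9 13 3 11)(1 7 8)(4 6)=[9, 7, 2, 11, 6, 5, 4, 8, 1, 13, 10, 0, 12, 3]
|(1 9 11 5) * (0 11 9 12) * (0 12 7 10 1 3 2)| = 15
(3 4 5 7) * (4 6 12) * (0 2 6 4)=(0 2 6 12)(3 4 5 7)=[2, 1, 6, 4, 5, 7, 12, 3, 8, 9, 10, 11, 0]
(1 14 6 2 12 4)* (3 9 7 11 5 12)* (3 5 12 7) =[0, 14, 5, 9, 1, 7, 2, 11, 8, 3, 10, 12, 4, 13, 6] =(1 14 6 2 5 7 11 12 4)(3 9)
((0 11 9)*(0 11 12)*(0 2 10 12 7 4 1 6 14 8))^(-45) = ((0 7 4 1 6 14 8)(2 10 12)(9 11))^(-45) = (0 6 7 14 4 8 1)(9 11)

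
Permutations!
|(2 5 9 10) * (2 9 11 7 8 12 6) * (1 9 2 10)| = |(1 9)(2 5 11 7 8 12 6 10)| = 8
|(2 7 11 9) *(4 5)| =4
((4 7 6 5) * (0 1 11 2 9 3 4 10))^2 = (0 11 9 4 6 10 1 2 3 7 5)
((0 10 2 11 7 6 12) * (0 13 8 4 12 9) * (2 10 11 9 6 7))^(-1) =(0 9 2 11)(4 8 13 12)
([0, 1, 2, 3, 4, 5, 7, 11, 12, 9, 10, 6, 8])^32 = (12)(6 11 7)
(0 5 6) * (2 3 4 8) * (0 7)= (0 5 6 7)(2 3 4 8)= [5, 1, 3, 4, 8, 6, 7, 0, 2]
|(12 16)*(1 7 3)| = 6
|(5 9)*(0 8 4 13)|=4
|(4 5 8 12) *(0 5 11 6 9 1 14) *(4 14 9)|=30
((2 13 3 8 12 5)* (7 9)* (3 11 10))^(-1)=((2 13 11 10 3 8 12 5)(7 9))^(-1)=(2 5 12 8 3 10 11 13)(7 9)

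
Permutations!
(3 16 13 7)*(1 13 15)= (1 13 7 3 16 15)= [0, 13, 2, 16, 4, 5, 6, 3, 8, 9, 10, 11, 12, 7, 14, 1, 15]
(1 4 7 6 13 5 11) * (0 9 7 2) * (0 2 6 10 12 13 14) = (0 9 7 10 12 13 5 11 1 4 6 14) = [9, 4, 2, 3, 6, 11, 14, 10, 8, 7, 12, 1, 13, 5, 0]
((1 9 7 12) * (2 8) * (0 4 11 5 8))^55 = (0 4 11 5 8 2)(1 12 7 9)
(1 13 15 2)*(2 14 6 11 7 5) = (1 13 15 14 6 11 7 5 2) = [0, 13, 1, 3, 4, 2, 11, 5, 8, 9, 10, 7, 12, 15, 6, 14]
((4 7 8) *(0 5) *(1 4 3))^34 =(1 3 8 7 4)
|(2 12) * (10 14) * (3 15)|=2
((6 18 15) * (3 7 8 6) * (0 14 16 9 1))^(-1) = ((0 14 16 9 1)(3 7 8 6 18 15))^(-1) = (0 1 9 16 14)(3 15 18 6 8 7)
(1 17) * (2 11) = (1 17)(2 11) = [0, 17, 11, 3, 4, 5, 6, 7, 8, 9, 10, 2, 12, 13, 14, 15, 16, 1]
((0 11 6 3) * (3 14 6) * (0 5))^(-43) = ((0 11 3 5)(6 14))^(-43) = (0 11 3 5)(6 14)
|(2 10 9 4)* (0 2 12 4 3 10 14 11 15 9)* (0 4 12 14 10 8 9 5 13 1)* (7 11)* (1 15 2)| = |(0 1)(2 10 4 14 7 11)(3 8 9)(5 13 15)| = 6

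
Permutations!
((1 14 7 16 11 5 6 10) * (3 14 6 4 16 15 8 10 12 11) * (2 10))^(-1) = (1 10 2 8 15 7 14 3 16 4 5 11 12 6)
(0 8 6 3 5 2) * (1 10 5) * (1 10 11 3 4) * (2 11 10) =(0 8 6 4 1 10 5 11 3 2) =[8, 10, 0, 2, 1, 11, 4, 7, 6, 9, 5, 3]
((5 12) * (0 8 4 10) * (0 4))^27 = (0 8)(4 10)(5 12)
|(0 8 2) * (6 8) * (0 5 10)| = 6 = |(0 6 8 2 5 10)|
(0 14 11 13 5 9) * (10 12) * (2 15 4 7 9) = (0 14 11 13 5 2 15 4 7 9)(10 12) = [14, 1, 15, 3, 7, 2, 6, 9, 8, 0, 12, 13, 10, 5, 11, 4]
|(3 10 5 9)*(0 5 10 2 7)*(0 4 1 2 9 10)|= 12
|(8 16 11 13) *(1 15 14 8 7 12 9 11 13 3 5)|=12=|(1 15 14 8 16 13 7 12 9 11 3 5)|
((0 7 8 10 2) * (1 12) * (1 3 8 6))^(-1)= (0 2 10 8 3 12 1 6 7)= ((0 7 6 1 12 3 8 10 2))^(-1)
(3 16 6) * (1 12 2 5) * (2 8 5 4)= (1 12 8 5)(2 4)(3 16 6)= [0, 12, 4, 16, 2, 1, 3, 7, 5, 9, 10, 11, 8, 13, 14, 15, 6]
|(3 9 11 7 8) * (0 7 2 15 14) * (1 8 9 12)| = |(0 7 9 11 2 15 14)(1 8 3 12)| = 28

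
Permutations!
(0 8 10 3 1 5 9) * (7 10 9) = (0 8 9)(1 5 7 10 3) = [8, 5, 2, 1, 4, 7, 6, 10, 9, 0, 3]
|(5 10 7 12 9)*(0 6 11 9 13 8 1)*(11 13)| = |(0 6 13 8 1)(5 10 7 12 11 9)| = 30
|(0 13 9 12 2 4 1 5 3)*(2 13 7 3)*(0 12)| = |(0 7 3 12 13 9)(1 5 2 4)| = 12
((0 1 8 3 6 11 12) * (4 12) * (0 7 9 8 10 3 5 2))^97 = ((0 1 10 3 6 11 4 12 7 9 8 5 2))^97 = (0 4 2 11 5 6 8 3 9 10 7 1 12)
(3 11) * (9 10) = (3 11)(9 10) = [0, 1, 2, 11, 4, 5, 6, 7, 8, 10, 9, 3]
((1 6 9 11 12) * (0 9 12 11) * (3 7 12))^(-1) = (0 9)(1 12 7 3 6)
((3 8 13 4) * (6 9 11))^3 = (3 4 13 8)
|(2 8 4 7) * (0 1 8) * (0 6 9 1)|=7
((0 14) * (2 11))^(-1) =((0 14)(2 11))^(-1) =(0 14)(2 11)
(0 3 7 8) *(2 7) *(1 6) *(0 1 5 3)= (1 6 5 3 2 7 8)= [0, 6, 7, 2, 4, 3, 5, 8, 1]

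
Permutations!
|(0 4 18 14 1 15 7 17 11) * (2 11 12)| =11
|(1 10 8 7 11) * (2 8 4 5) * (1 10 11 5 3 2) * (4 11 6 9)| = |(1 6 9 4 3 2 8 7 5)(10 11)| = 18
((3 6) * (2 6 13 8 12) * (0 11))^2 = (2 3 8)(6 13 12)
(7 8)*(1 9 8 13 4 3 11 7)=(1 9 8)(3 11 7 13 4)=[0, 9, 2, 11, 3, 5, 6, 13, 1, 8, 10, 7, 12, 4]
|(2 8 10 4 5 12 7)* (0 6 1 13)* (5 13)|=|(0 6 1 5 12 7 2 8 10 4 13)|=11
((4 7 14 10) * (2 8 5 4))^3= (2 4 10 5 14 8 7)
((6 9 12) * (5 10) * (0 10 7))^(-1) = ((0 10 5 7)(6 9 12))^(-1) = (0 7 5 10)(6 12 9)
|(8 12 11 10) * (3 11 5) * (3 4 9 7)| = 9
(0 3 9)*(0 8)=[3, 1, 2, 9, 4, 5, 6, 7, 0, 8]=(0 3 9 8)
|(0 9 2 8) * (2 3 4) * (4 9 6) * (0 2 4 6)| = 2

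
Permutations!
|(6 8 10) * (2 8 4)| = |(2 8 10 6 4)| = 5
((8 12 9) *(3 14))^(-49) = ((3 14)(8 12 9))^(-49) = (3 14)(8 9 12)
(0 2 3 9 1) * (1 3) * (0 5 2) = (1 5 2)(3 9) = [0, 5, 1, 9, 4, 2, 6, 7, 8, 3]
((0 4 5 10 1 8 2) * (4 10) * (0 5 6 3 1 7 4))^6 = ((0 10 7 4 6 3 1 8 2 5))^6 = (0 1 7 2 6)(3 10 8 4 5)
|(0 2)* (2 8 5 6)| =5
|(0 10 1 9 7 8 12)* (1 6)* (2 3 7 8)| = 21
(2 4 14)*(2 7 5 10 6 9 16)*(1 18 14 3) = [0, 18, 4, 1, 3, 10, 9, 5, 8, 16, 6, 11, 12, 13, 7, 15, 2, 17, 14] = (1 18 14 7 5 10 6 9 16 2 4 3)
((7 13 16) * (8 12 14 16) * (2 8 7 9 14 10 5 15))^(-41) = ((2 8 12 10 5 15)(7 13)(9 14 16))^(-41) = (2 8 12 10 5 15)(7 13)(9 14 16)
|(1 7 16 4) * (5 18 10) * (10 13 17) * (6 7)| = 5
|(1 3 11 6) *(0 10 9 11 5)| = 8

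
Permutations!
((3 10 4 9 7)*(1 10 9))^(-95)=((1 10 4)(3 9 7))^(-95)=(1 10 4)(3 9 7)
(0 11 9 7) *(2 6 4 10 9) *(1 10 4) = (0 11 2 6 1 10 9 7) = [11, 10, 6, 3, 4, 5, 1, 0, 8, 7, 9, 2]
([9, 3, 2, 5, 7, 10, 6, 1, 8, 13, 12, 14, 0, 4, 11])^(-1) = (0 12 10 5 3 1 7 4 13 9)(11 14)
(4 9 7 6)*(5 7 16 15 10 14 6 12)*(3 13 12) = (3 13 12 5 7)(4 9 16 15 10 14 6) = [0, 1, 2, 13, 9, 7, 4, 3, 8, 16, 14, 11, 5, 12, 6, 10, 15]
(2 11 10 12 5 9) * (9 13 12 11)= (2 9)(5 13 12)(10 11)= [0, 1, 9, 3, 4, 13, 6, 7, 8, 2, 11, 10, 5, 12]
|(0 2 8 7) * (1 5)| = |(0 2 8 7)(1 5)| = 4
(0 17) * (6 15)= (0 17)(6 15)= [17, 1, 2, 3, 4, 5, 15, 7, 8, 9, 10, 11, 12, 13, 14, 6, 16, 0]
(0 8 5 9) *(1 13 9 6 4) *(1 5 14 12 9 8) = (0 1 13 8 14 12 9)(4 5 6) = [1, 13, 2, 3, 5, 6, 4, 7, 14, 0, 10, 11, 9, 8, 12]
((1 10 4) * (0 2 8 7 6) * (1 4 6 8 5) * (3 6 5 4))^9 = (10)(0 6 3 4 2)(7 8)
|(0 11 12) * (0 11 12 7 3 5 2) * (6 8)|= 14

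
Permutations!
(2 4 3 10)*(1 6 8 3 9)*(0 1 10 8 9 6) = (0 1)(2 4 6 9 10)(3 8) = [1, 0, 4, 8, 6, 5, 9, 7, 3, 10, 2]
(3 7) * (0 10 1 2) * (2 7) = [10, 7, 0, 2, 4, 5, 6, 3, 8, 9, 1] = (0 10 1 7 3 2)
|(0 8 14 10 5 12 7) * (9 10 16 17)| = 10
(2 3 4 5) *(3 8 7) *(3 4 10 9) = (2 8 7 4 5)(3 10 9) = [0, 1, 8, 10, 5, 2, 6, 4, 7, 3, 9]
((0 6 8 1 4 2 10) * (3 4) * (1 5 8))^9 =((0 6 1 3 4 2 10)(5 8))^9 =(0 1 4 10 6 3 2)(5 8)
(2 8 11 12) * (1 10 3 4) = (1 10 3 4)(2 8 11 12) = [0, 10, 8, 4, 1, 5, 6, 7, 11, 9, 3, 12, 2]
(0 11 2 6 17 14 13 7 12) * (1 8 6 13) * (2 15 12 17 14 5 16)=(0 11 15 12)(1 8 6 14)(2 13 7 17 5 16)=[11, 8, 13, 3, 4, 16, 14, 17, 6, 9, 10, 15, 0, 7, 1, 12, 2, 5]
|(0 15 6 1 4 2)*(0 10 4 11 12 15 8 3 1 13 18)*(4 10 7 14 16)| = |(0 8 3 1 11 12 15 6 13 18)(2 7 14 16 4)| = 10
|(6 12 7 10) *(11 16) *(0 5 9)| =12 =|(0 5 9)(6 12 7 10)(11 16)|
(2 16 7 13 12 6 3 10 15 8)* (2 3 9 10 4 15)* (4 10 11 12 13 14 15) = (2 16 7 14 15 8 3 10)(6 9 11 12) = [0, 1, 16, 10, 4, 5, 9, 14, 3, 11, 2, 12, 6, 13, 15, 8, 7]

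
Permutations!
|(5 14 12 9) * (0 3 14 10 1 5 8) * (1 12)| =9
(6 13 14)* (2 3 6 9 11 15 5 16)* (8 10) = [0, 1, 3, 6, 4, 16, 13, 7, 10, 11, 8, 15, 12, 14, 9, 5, 2] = (2 3 6 13 14 9 11 15 5 16)(8 10)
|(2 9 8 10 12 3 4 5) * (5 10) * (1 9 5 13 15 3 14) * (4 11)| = 22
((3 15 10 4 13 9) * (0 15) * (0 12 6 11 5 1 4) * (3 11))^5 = (0 10 15)(1 5 11 9 13 4)(3 6 12) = ((0 15 10)(1 4 13 9 11 5)(3 12 6))^5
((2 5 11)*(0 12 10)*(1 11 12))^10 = (0 2 10 11 12 1 5)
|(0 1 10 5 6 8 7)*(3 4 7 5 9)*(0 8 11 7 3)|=20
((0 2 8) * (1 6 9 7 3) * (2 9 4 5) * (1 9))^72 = (9)(0 6 5 8 1 4 2)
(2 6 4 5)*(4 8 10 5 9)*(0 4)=(0 4 9)(2 6 8 10 5)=[4, 1, 6, 3, 9, 2, 8, 7, 10, 0, 5]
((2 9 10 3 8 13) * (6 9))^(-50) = ((2 6 9 10 3 8 13))^(-50) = (2 13 8 3 10 9 6)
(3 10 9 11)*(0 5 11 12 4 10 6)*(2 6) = (0 5 11 3 2 6)(4 10 9 12) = [5, 1, 6, 2, 10, 11, 0, 7, 8, 12, 9, 3, 4]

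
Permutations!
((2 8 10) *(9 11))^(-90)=((2 8 10)(9 11))^(-90)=(11)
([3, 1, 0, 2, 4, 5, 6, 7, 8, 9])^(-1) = [2, 1, 3, 0, 4, 5, 6, 7, 8, 9]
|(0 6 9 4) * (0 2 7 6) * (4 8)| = 6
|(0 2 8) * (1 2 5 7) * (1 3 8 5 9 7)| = |(0 9 7 3 8)(1 2 5)| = 15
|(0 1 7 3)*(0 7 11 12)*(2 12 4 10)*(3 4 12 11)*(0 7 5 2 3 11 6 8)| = |(0 1 11 12 7 4 10 3 5 2 6 8)| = 12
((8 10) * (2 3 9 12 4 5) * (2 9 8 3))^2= ((3 8 10)(4 5 9 12))^2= (3 10 8)(4 9)(5 12)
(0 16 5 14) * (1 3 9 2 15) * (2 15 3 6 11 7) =(0 16 5 14)(1 6 11 7 2 3 9 15) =[16, 6, 3, 9, 4, 14, 11, 2, 8, 15, 10, 7, 12, 13, 0, 1, 5]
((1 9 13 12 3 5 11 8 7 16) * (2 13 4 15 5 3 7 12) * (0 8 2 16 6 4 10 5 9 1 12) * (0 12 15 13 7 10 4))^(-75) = (16)(0 2 10)(5 8 7)(6 11 12)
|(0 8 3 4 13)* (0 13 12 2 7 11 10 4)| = 6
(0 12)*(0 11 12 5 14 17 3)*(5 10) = (0 10 5 14 17 3)(11 12) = [10, 1, 2, 0, 4, 14, 6, 7, 8, 9, 5, 12, 11, 13, 17, 15, 16, 3]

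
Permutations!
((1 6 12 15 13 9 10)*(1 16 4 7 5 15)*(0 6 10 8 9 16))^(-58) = ((0 6 12 1 10)(4 7 5 15 13 16)(8 9))^(-58) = (0 12 10 6 1)(4 5 13)(7 15 16)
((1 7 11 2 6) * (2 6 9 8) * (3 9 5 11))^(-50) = ((1 7 3 9 8 2 5 11 6))^(-50) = (1 8 6 9 11 3 5 7 2)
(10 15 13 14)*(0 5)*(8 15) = (0 5)(8 15 13 14 10) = [5, 1, 2, 3, 4, 0, 6, 7, 15, 9, 8, 11, 12, 14, 10, 13]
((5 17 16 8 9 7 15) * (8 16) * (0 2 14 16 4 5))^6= ((0 2 14 16 4 5 17 8 9 7 15))^6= (0 17 2 8 14 9 16 7 4 15 5)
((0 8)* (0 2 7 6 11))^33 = (0 7)(2 11)(6 8)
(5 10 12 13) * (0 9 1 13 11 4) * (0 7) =(0 9 1 13 5 10 12 11 4 7) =[9, 13, 2, 3, 7, 10, 6, 0, 8, 1, 12, 4, 11, 5]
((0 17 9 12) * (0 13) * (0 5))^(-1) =((0 17 9 12 13 5))^(-1) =(0 5 13 12 9 17)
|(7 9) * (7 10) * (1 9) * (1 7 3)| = 4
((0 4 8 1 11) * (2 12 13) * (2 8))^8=((0 4 2 12 13 8 1 11))^8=(13)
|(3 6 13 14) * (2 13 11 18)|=7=|(2 13 14 3 6 11 18)|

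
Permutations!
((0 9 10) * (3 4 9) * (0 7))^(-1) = ((0 3 4 9 10 7))^(-1) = (0 7 10 9 4 3)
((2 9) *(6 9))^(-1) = (2 9 6)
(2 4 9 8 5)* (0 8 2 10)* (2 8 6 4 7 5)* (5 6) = (0 5 10)(2 7 6 4 9 8) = [5, 1, 7, 3, 9, 10, 4, 6, 2, 8, 0]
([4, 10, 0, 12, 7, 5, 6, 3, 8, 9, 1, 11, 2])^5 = (0 2 12 3 7 4)(1 10)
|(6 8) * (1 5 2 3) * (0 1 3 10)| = 10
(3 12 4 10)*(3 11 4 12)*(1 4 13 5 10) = (1 4)(5 10 11 13) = [0, 4, 2, 3, 1, 10, 6, 7, 8, 9, 11, 13, 12, 5]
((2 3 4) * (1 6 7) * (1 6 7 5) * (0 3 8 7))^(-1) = ((0 3 4 2 8 7 6 5 1))^(-1) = (0 1 5 6 7 8 2 4 3)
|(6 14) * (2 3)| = 2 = |(2 3)(6 14)|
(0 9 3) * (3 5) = (0 9 5 3) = [9, 1, 2, 0, 4, 3, 6, 7, 8, 5]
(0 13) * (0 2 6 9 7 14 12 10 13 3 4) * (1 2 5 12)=(0 3 4)(1 2 6 9 7 14)(5 12 10 13)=[3, 2, 6, 4, 0, 12, 9, 14, 8, 7, 13, 11, 10, 5, 1]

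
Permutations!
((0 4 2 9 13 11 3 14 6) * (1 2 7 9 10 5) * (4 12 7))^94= (0 13 6 9 14 7 3 12 11)(1 10)(2 5)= ((0 12 7 9 13 11 3 14 6)(1 2 10 5))^94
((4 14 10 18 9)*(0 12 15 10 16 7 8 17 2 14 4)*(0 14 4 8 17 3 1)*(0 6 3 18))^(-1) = (0 10 15 12)(1 3 6)(2 17 7 16 14 9 18 8 4)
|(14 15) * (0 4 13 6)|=|(0 4 13 6)(14 15)|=4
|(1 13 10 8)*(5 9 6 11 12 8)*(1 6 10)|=|(1 13)(5 9 10)(6 11 12 8)|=12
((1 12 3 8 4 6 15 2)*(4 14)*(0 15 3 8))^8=((0 15 2 1 12 8 14 4 6 3))^8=(0 6 14 12 2)(1 15 3 4 8)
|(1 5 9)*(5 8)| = |(1 8 5 9)| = 4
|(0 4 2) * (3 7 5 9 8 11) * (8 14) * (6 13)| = 42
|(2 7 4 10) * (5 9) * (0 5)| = 12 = |(0 5 9)(2 7 4 10)|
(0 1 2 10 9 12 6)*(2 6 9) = [1, 6, 10, 3, 4, 5, 0, 7, 8, 12, 2, 11, 9] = (0 1 6)(2 10)(9 12)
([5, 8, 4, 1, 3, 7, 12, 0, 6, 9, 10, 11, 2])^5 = (0 7 5)(1 4 12 8 3 2 6)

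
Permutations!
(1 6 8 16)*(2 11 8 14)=[0, 6, 11, 3, 4, 5, 14, 7, 16, 9, 10, 8, 12, 13, 2, 15, 1]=(1 6 14 2 11 8 16)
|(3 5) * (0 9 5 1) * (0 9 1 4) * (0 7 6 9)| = |(0 1)(3 4 7 6 9 5)| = 6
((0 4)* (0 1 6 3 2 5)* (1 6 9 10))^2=((0 4 6 3 2 5)(1 9 10))^2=(0 6 2)(1 10 9)(3 5 4)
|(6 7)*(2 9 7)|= |(2 9 7 6)|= 4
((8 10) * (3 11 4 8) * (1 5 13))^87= (13)(3 4 10 11 8)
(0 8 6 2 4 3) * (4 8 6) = (0 6 2 8 4 3) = [6, 1, 8, 0, 3, 5, 2, 7, 4]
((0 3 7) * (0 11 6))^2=(0 7 6 3 11)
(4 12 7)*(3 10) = [0, 1, 2, 10, 12, 5, 6, 4, 8, 9, 3, 11, 7] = (3 10)(4 12 7)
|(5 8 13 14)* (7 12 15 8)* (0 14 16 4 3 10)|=|(0 14 5 7 12 15 8 13 16 4 3 10)|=12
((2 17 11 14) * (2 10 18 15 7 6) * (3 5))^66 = ((2 17 11 14 10 18 15 7 6)(3 5))^66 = (2 14 15)(6 11 18)(7 17 10)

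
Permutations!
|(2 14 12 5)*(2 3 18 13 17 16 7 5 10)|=28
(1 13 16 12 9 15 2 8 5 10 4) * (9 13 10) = [0, 10, 8, 3, 1, 9, 6, 7, 5, 15, 4, 11, 13, 16, 14, 2, 12] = (1 10 4)(2 8 5 9 15)(12 13 16)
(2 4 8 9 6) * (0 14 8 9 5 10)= [14, 1, 4, 3, 9, 10, 2, 7, 5, 6, 0, 11, 12, 13, 8]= (0 14 8 5 10)(2 4 9 6)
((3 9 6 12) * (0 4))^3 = ((0 4)(3 9 6 12))^3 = (0 4)(3 12 6 9)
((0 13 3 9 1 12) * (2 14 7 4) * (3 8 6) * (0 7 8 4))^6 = ((0 13 4 2 14 8 6 3 9 1 12 7))^6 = (0 6)(1 2)(3 13)(4 9)(7 8)(12 14)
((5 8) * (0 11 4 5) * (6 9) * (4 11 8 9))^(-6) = (11)(4 9)(5 6)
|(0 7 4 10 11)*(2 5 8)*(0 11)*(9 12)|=12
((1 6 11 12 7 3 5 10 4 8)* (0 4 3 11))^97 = (0 8 6 4 1)(3 5 10)(7 11 12)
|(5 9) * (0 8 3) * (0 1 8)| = 6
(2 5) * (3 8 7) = [0, 1, 5, 8, 4, 2, 6, 3, 7] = (2 5)(3 8 7)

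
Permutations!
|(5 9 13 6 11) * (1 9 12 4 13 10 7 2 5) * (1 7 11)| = |(1 9 10 11 7 2 5 12 4 13 6)| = 11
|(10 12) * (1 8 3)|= 6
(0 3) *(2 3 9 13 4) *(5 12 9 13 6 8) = [13, 1, 3, 0, 2, 12, 8, 7, 5, 6, 10, 11, 9, 4] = (0 13 4 2 3)(5 12 9 6 8)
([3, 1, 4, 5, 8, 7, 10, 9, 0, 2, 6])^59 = (0 7 4 3 9 8 5 2)(6 10)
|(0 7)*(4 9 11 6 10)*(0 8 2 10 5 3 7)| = 10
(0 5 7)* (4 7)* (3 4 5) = [3, 1, 2, 4, 7, 5, 6, 0] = (0 3 4 7)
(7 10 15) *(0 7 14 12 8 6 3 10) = [7, 1, 2, 10, 4, 5, 3, 0, 6, 9, 15, 11, 8, 13, 12, 14] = (0 7)(3 10 15 14 12 8 6)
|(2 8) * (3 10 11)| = |(2 8)(3 10 11)| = 6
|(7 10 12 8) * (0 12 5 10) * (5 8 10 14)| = 10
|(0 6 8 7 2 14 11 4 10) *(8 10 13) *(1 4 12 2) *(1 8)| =12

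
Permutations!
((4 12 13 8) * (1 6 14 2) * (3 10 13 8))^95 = ((1 6 14 2)(3 10 13)(4 12 8))^95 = (1 2 14 6)(3 13 10)(4 8 12)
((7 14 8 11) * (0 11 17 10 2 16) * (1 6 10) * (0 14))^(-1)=((0 11 7)(1 6 10 2 16 14 8 17))^(-1)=(0 7 11)(1 17 8 14 16 2 10 6)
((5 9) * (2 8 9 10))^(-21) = (2 10 5 9 8)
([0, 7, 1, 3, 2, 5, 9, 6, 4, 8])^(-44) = (1 4 9 7 2 8 6)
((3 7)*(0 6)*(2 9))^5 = (0 6)(2 9)(3 7)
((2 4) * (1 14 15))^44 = (1 15 14)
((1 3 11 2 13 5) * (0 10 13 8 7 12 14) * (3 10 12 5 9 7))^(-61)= (0 14 12)(1 5 7 9 13 10)(2 11 3 8)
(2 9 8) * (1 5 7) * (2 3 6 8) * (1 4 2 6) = (1 5 7 4 2 9 6 8 3) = [0, 5, 9, 1, 2, 7, 8, 4, 3, 6]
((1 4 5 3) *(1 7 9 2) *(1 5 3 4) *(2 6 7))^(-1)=(2 3 4 5)(6 9 7)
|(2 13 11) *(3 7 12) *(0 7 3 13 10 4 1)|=9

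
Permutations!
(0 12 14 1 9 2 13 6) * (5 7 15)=[12, 9, 13, 3, 4, 7, 0, 15, 8, 2, 10, 11, 14, 6, 1, 5]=(0 12 14 1 9 2 13 6)(5 7 15)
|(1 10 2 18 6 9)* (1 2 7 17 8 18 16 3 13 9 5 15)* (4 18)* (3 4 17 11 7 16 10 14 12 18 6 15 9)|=70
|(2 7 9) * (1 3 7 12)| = |(1 3 7 9 2 12)| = 6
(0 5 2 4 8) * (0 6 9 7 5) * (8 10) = [0, 1, 4, 3, 10, 2, 9, 5, 6, 7, 8] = (2 4 10 8 6 9 7 5)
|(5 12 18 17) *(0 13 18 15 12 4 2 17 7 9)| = |(0 13 18 7 9)(2 17 5 4)(12 15)| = 20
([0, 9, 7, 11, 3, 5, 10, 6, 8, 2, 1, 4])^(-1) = (1 10 6 7 2 9)(3 4 11)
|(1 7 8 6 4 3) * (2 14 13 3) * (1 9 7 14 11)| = |(1 14 13 3 9 7 8 6 4 2 11)| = 11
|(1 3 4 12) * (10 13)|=|(1 3 4 12)(10 13)|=4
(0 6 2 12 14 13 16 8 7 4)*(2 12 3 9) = (0 6 12 14 13 16 8 7 4)(2 3 9) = [6, 1, 3, 9, 0, 5, 12, 4, 7, 2, 10, 11, 14, 16, 13, 15, 8]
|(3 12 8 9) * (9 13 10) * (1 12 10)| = |(1 12 8 13)(3 10 9)| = 12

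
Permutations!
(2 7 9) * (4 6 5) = [0, 1, 7, 3, 6, 4, 5, 9, 8, 2] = (2 7 9)(4 6 5)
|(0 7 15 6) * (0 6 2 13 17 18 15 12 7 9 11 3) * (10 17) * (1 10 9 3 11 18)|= |(0 3)(1 10 17)(2 13 9 18 15)(7 12)|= 30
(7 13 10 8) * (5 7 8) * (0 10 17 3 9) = (0 10 5 7 13 17 3 9) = [10, 1, 2, 9, 4, 7, 6, 13, 8, 0, 5, 11, 12, 17, 14, 15, 16, 3]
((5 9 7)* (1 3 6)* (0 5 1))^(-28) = ((0 5 9 7 1 3 6))^(-28) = (9)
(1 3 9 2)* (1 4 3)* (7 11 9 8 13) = (2 4 3 8 13 7 11 9) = [0, 1, 4, 8, 3, 5, 6, 11, 13, 2, 10, 9, 12, 7]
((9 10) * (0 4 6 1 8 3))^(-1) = ((0 4 6 1 8 3)(9 10))^(-1) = (0 3 8 1 6 4)(9 10)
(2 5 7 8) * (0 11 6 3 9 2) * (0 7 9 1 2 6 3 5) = (0 11 3 1 2)(5 9 6)(7 8) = [11, 2, 0, 1, 4, 9, 5, 8, 7, 6, 10, 3]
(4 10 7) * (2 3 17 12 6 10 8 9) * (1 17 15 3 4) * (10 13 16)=(1 17 12 6 13 16 10 7)(2 4 8 9)(3 15)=[0, 17, 4, 15, 8, 5, 13, 1, 9, 2, 7, 11, 6, 16, 14, 3, 10, 12]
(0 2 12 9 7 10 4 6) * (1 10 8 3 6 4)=(0 2 12 9 7 8 3 6)(1 10)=[2, 10, 12, 6, 4, 5, 0, 8, 3, 7, 1, 11, 9]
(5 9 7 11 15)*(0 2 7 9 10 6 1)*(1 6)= [2, 0, 7, 3, 4, 10, 6, 11, 8, 9, 1, 15, 12, 13, 14, 5]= (0 2 7 11 15 5 10 1)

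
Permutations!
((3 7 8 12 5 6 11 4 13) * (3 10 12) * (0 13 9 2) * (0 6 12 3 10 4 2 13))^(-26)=((2 6 11)(3 7 8 10)(4 9 13)(5 12))^(-26)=(2 6 11)(3 8)(4 9 13)(7 10)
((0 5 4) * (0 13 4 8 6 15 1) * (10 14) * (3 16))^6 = (16)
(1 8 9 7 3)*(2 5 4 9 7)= [0, 8, 5, 1, 9, 4, 6, 3, 7, 2]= (1 8 7 3)(2 5 4 9)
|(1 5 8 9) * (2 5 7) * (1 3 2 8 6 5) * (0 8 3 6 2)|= 9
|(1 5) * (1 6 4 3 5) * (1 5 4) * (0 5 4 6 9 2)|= 4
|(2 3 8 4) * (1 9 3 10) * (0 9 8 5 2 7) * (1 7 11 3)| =|(0 9 1 8 4 11 3 5 2 10 7)| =11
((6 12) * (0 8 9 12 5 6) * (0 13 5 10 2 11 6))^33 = (0 12)(2 11 6 10)(5 9)(8 13)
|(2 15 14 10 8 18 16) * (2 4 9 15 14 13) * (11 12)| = |(2 14 10 8 18 16 4 9 15 13)(11 12)| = 10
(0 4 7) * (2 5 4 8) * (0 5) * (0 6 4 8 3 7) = [3, 1, 6, 7, 0, 8, 4, 5, 2] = (0 3 7 5 8 2 6 4)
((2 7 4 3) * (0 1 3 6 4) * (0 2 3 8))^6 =((0 1 8)(2 7)(4 6))^6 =(8)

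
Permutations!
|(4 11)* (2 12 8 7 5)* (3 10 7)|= |(2 12 8 3 10 7 5)(4 11)|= 14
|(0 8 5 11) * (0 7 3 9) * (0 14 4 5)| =|(0 8)(3 9 14 4 5 11 7)| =14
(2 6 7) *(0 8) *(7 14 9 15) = (0 8)(2 6 14 9 15 7) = [8, 1, 6, 3, 4, 5, 14, 2, 0, 15, 10, 11, 12, 13, 9, 7]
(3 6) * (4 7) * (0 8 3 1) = [8, 0, 2, 6, 7, 5, 1, 4, 3] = (0 8 3 6 1)(4 7)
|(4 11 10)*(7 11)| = |(4 7 11 10)| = 4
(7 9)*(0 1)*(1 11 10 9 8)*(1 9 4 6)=(0 11 10 4 6 1)(7 8 9)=[11, 0, 2, 3, 6, 5, 1, 8, 9, 7, 4, 10]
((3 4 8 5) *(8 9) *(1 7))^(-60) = (9)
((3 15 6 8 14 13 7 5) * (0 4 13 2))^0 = (15)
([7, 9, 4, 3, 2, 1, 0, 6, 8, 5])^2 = [6, 5, 2, 3, 4, 9, 7, 0, 8, 1]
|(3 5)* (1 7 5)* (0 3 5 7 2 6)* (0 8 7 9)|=|(0 3 1 2 6 8 7 9)|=8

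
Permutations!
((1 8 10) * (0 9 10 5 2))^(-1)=(0 2 5 8 1 10 9)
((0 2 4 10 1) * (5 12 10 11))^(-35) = (0 12 4 1 5 2 10 11)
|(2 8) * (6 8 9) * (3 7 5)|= |(2 9 6 8)(3 7 5)|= 12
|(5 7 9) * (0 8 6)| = |(0 8 6)(5 7 9)| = 3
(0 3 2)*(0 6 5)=(0 3 2 6 5)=[3, 1, 6, 2, 4, 0, 5]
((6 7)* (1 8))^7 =(1 8)(6 7)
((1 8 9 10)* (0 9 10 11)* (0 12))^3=((0 9 11 12)(1 8 10))^3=(0 12 11 9)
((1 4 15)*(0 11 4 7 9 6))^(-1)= (0 6 9 7 1 15 4 11)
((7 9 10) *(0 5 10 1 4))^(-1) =((0 5 10 7 9 1 4))^(-1) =(0 4 1 9 7 10 5)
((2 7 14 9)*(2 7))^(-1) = ((7 14 9))^(-1) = (7 9 14)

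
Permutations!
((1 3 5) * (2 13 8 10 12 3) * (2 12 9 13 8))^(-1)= ((1 12 3 5)(2 8 10 9 13))^(-1)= (1 5 3 12)(2 13 9 10 8)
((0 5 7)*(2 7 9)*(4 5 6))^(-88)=(0 5 7 4 2 6 9)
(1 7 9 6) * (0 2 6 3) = [2, 7, 6, 0, 4, 5, 1, 9, 8, 3] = (0 2 6 1 7 9 3)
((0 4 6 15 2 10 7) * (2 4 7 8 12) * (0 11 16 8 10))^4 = (0 8 7 12 11 2 16)(4 6 15)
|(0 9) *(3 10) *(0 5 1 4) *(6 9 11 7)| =|(0 11 7 6 9 5 1 4)(3 10)| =8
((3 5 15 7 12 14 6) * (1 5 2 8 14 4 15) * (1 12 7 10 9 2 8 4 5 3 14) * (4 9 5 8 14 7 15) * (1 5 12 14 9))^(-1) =((1 3 9 2)(5 14 6 7 15 10 12 8))^(-1) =(1 2 9 3)(5 8 12 10 15 7 6 14)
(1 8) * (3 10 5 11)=[0, 8, 2, 10, 4, 11, 6, 7, 1, 9, 5, 3]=(1 8)(3 10 5 11)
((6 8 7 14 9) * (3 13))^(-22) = ((3 13)(6 8 7 14 9))^(-22) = (6 14 8 9 7)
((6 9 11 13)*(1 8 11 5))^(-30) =((1 8 11 13 6 9 5))^(-30) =(1 9 13 8 5 6 11)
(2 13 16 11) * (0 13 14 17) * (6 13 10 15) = (0 10 15 6 13 16 11 2 14 17) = [10, 1, 14, 3, 4, 5, 13, 7, 8, 9, 15, 2, 12, 16, 17, 6, 11, 0]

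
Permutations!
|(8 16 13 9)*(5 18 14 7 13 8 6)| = |(5 18 14 7 13 9 6)(8 16)| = 14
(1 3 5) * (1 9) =(1 3 5 9) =[0, 3, 2, 5, 4, 9, 6, 7, 8, 1]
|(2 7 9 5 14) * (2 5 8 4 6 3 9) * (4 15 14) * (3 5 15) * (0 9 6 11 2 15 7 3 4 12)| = 30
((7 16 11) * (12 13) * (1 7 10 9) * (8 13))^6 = ((1 7 16 11 10 9)(8 13 12))^6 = (16)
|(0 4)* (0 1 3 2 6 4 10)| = 10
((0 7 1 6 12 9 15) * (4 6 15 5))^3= ((0 7 1 15)(4 6 12 9 5))^3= (0 15 1 7)(4 9 6 5 12)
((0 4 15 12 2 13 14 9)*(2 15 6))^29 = (0 4 6 2 13 14 9)(12 15)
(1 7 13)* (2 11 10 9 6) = [0, 7, 11, 3, 4, 5, 2, 13, 8, 6, 9, 10, 12, 1] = (1 7 13)(2 11 10 9 6)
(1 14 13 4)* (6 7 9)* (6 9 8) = (1 14 13 4)(6 7 8) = [0, 14, 2, 3, 1, 5, 7, 8, 6, 9, 10, 11, 12, 4, 13]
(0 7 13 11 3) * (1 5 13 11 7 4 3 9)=(0 4 3)(1 5 13 7 11 9)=[4, 5, 2, 0, 3, 13, 6, 11, 8, 1, 10, 9, 12, 7]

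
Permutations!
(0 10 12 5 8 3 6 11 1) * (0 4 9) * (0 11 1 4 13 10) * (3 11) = [0, 13, 2, 6, 9, 8, 1, 7, 11, 3, 12, 4, 5, 10] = (1 13 10 12 5 8 11 4 9 3 6)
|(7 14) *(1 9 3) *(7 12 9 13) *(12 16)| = |(1 13 7 14 16 12 9 3)| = 8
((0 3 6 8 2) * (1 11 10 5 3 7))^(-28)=(0 1 10 3 8)(2 7 11 5 6)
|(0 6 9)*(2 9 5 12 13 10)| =8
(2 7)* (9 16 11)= (2 7)(9 16 11)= [0, 1, 7, 3, 4, 5, 6, 2, 8, 16, 10, 9, 12, 13, 14, 15, 11]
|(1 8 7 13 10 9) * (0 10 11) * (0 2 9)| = 14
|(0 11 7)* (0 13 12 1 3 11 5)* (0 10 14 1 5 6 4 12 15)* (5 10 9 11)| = |(0 6 4 12 10 14 1 3 5 9 11 7 13 15)| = 14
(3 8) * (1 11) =[0, 11, 2, 8, 4, 5, 6, 7, 3, 9, 10, 1] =(1 11)(3 8)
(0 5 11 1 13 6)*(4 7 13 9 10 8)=[5, 9, 2, 3, 7, 11, 0, 13, 4, 10, 8, 1, 12, 6]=(0 5 11 1 9 10 8 4 7 13 6)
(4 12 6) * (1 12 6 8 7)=(1 12 8 7)(4 6)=[0, 12, 2, 3, 6, 5, 4, 1, 7, 9, 10, 11, 8]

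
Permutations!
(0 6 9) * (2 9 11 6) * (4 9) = (0 2 4 9)(6 11) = [2, 1, 4, 3, 9, 5, 11, 7, 8, 0, 10, 6]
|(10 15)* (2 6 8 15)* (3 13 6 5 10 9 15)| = |(2 5 10)(3 13 6 8)(9 15)| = 12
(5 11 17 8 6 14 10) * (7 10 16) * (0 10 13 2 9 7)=(0 10 5 11 17 8 6 14 16)(2 9 7 13)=[10, 1, 9, 3, 4, 11, 14, 13, 6, 7, 5, 17, 12, 2, 16, 15, 0, 8]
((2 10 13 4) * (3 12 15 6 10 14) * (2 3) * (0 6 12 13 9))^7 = (0 9 10 6)(2 14)(3 13 4)(12 15)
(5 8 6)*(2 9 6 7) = [0, 1, 9, 3, 4, 8, 5, 2, 7, 6] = (2 9 6 5 8 7)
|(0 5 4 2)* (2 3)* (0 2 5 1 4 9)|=6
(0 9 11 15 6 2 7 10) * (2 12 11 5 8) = [9, 1, 7, 3, 4, 8, 12, 10, 2, 5, 0, 15, 11, 13, 14, 6] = (0 9 5 8 2 7 10)(6 12 11 15)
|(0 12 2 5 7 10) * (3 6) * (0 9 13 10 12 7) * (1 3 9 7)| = |(0 1 3 6 9 13 10 7 12 2 5)| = 11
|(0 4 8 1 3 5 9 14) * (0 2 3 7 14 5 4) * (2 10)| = 8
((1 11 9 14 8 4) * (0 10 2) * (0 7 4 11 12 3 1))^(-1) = ((0 10 2 7 4)(1 12 3)(8 11 9 14))^(-1) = (0 4 7 2 10)(1 3 12)(8 14 9 11)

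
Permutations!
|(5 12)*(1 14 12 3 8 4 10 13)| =|(1 14 12 5 3 8 4 10 13)| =9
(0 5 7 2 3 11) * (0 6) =(0 5 7 2 3 11 6) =[5, 1, 3, 11, 4, 7, 0, 2, 8, 9, 10, 6]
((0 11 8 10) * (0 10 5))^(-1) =((0 11 8 5))^(-1) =(0 5 8 11)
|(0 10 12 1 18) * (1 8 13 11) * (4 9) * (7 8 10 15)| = |(0 15 7 8 13 11 1 18)(4 9)(10 12)| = 8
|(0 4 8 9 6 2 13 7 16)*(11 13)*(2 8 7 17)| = |(0 4 7 16)(2 11 13 17)(6 8 9)| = 12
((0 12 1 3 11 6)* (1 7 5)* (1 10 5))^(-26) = ((0 12 7 1 3 11 6)(5 10))^(-26) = (0 7 3 6 12 1 11)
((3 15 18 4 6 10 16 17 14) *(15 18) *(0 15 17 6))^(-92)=(0 4 18 3 14 17 15)(6 10 16)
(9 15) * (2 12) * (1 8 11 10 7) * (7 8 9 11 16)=(1 9 15 11 10 8 16 7)(2 12)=[0, 9, 12, 3, 4, 5, 6, 1, 16, 15, 8, 10, 2, 13, 14, 11, 7]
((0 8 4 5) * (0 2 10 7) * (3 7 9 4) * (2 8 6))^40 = ((0 6 2 10 9 4 5 8 3 7))^40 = (10)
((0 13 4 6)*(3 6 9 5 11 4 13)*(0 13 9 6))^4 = (4 5 13)(6 11 9)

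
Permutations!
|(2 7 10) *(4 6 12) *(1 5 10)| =15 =|(1 5 10 2 7)(4 6 12)|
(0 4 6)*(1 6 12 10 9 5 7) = (0 4 12 10 9 5 7 1 6) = [4, 6, 2, 3, 12, 7, 0, 1, 8, 5, 9, 11, 10]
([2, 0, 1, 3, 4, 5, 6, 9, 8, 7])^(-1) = [1, 2, 0, 3, 4, 5, 6, 9, 8, 7]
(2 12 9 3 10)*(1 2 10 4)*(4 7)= [0, 2, 12, 7, 1, 5, 6, 4, 8, 3, 10, 11, 9]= (1 2 12 9 3 7 4)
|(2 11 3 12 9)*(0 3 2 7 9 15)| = 4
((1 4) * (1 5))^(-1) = ((1 4 5))^(-1) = (1 5 4)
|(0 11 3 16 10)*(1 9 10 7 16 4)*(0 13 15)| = 18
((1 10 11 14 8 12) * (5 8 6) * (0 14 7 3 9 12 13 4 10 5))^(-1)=(0 6 14)(1 12 9 3 7 11 10 4 13 8 5)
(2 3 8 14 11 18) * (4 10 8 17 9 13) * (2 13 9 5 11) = (2 3 17 5 11 18 13 4 10 8 14) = [0, 1, 3, 17, 10, 11, 6, 7, 14, 9, 8, 18, 12, 4, 2, 15, 16, 5, 13]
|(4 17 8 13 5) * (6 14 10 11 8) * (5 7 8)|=21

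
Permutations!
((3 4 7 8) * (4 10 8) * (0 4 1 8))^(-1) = (0 10 3 8 1 7 4)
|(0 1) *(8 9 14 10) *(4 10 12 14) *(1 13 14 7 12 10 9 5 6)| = 8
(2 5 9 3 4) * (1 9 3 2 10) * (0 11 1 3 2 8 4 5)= (0 11 1 9 8 4 10 3 5 2)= [11, 9, 0, 5, 10, 2, 6, 7, 4, 8, 3, 1]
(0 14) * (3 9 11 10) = (0 14)(3 9 11 10) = [14, 1, 2, 9, 4, 5, 6, 7, 8, 11, 3, 10, 12, 13, 0]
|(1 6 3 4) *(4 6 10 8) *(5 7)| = 4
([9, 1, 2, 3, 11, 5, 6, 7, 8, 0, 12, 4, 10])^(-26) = [0, 1, 2, 3, 4, 5, 6, 7, 8, 9, 10, 11, 12]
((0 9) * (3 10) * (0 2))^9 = ((0 9 2)(3 10))^9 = (3 10)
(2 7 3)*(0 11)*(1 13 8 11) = [1, 13, 7, 2, 4, 5, 6, 3, 11, 9, 10, 0, 12, 8] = (0 1 13 8 11)(2 7 3)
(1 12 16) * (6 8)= (1 12 16)(6 8)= [0, 12, 2, 3, 4, 5, 8, 7, 6, 9, 10, 11, 16, 13, 14, 15, 1]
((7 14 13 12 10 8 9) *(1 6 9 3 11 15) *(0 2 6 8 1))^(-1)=((0 2 6 9 7 14 13 12 10 1 8 3 11 15))^(-1)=(0 15 11 3 8 1 10 12 13 14 7 9 6 2)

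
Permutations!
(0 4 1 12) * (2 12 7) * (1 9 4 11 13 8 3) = (0 11 13 8 3 1 7 2 12)(4 9) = [11, 7, 12, 1, 9, 5, 6, 2, 3, 4, 10, 13, 0, 8]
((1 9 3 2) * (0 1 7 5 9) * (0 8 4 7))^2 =(0 8 7 9 2 1 4 5 3)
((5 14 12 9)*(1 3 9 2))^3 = ((1 3 9 5 14 12 2))^3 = (1 5 2 9 12 3 14)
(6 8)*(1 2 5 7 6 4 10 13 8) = (1 2 5 7 6)(4 10 13 8) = [0, 2, 5, 3, 10, 7, 1, 6, 4, 9, 13, 11, 12, 8]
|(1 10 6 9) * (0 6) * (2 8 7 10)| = 8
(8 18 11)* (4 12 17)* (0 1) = (0 1)(4 12 17)(8 18 11) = [1, 0, 2, 3, 12, 5, 6, 7, 18, 9, 10, 8, 17, 13, 14, 15, 16, 4, 11]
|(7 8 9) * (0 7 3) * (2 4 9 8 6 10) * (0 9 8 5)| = 8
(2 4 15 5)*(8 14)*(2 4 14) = (2 14 8)(4 15 5) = [0, 1, 14, 3, 15, 4, 6, 7, 2, 9, 10, 11, 12, 13, 8, 5]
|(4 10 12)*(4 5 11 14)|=|(4 10 12 5 11 14)|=6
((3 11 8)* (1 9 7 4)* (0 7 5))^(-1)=(0 5 9 1 4 7)(3 8 11)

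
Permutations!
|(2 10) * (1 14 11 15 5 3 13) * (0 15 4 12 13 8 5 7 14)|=|(0 15 7 14 11 4 12 13 1)(2 10)(3 8 5)|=18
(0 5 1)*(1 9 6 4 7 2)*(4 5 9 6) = (0 9 4 7 2 1)(5 6) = [9, 0, 1, 3, 7, 6, 5, 2, 8, 4]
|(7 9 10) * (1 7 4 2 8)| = 7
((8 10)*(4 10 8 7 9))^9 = (4 10 7 9)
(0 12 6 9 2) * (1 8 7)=[12, 8, 0, 3, 4, 5, 9, 1, 7, 2, 10, 11, 6]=(0 12 6 9 2)(1 8 7)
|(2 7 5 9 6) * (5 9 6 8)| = 6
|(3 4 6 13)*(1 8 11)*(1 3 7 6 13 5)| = 9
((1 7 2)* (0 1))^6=((0 1 7 2))^6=(0 7)(1 2)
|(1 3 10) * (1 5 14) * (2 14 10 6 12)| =6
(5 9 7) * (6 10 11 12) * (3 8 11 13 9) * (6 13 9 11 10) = (3 8 10 9 7 5)(11 12 13) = [0, 1, 2, 8, 4, 3, 6, 5, 10, 7, 9, 12, 13, 11]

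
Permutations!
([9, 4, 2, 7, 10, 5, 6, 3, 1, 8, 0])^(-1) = [10, 8, 2, 7, 1, 5, 6, 3, 9, 0, 4]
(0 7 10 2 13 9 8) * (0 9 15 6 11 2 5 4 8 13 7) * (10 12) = (2 7 12 10 5 4 8 9 13 15 6 11) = [0, 1, 7, 3, 8, 4, 11, 12, 9, 13, 5, 2, 10, 15, 14, 6]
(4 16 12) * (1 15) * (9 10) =(1 15)(4 16 12)(9 10) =[0, 15, 2, 3, 16, 5, 6, 7, 8, 10, 9, 11, 4, 13, 14, 1, 12]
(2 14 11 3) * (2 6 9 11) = (2 14)(3 6 9 11) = [0, 1, 14, 6, 4, 5, 9, 7, 8, 11, 10, 3, 12, 13, 2]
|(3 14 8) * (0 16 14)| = 5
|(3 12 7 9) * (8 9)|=|(3 12 7 8 9)|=5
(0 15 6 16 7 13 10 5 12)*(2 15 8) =[8, 1, 15, 3, 4, 12, 16, 13, 2, 9, 5, 11, 0, 10, 14, 6, 7] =(0 8 2 15 6 16 7 13 10 5 12)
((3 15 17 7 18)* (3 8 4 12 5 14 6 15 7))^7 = (3 14 8 17 5 18 15 12 7 6 4)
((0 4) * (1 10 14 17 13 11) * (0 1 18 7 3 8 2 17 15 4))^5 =(2 7 13 8 18 17 3 11)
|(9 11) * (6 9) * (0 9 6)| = 3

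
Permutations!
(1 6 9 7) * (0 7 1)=(0 7)(1 6 9)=[7, 6, 2, 3, 4, 5, 9, 0, 8, 1]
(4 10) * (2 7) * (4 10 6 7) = [0, 1, 4, 3, 6, 5, 7, 2, 8, 9, 10] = (10)(2 4 6 7)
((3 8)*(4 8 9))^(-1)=((3 9 4 8))^(-1)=(3 8 4 9)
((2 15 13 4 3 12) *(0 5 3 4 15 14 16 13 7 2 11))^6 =(16)(0 5 3 12 11)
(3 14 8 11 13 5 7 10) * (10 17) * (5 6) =[0, 1, 2, 14, 4, 7, 5, 17, 11, 9, 3, 13, 12, 6, 8, 15, 16, 10] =(3 14 8 11 13 6 5 7 17 10)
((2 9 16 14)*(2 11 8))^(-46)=((2 9 16 14 11 8))^(-46)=(2 16 11)(8 9 14)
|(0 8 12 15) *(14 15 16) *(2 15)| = 7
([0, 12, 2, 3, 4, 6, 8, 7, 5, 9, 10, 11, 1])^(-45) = [0, 12, 2, 3, 4, 5, 6, 7, 8, 9, 10, 11, 1]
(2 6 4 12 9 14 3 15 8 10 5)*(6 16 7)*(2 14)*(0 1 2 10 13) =(0 1 2 16 7 6 4 12 9 10 5 14 3 15 8 13) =[1, 2, 16, 15, 12, 14, 4, 6, 13, 10, 5, 11, 9, 0, 3, 8, 7]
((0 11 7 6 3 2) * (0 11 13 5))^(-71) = (0 13 5)(2 3 6 7 11)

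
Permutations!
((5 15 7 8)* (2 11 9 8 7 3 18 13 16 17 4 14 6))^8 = (2 13 9 17 5 14 3)(4 15 6 18 11 16 8)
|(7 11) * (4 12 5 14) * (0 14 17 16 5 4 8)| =|(0 14 8)(4 12)(5 17 16)(7 11)| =6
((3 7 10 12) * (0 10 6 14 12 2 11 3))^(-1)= ((0 10 2 11 3 7 6 14 12))^(-1)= (0 12 14 6 7 3 11 2 10)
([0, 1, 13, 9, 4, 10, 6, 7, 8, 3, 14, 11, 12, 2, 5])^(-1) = [0, 1, 13, 9, 4, 14, 6, 7, 8, 3, 5, 11, 12, 2, 10]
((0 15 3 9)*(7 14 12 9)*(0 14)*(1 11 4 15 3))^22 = (0 3 7)(1 4)(9 14 12)(11 15)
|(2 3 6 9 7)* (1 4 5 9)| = |(1 4 5 9 7 2 3 6)| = 8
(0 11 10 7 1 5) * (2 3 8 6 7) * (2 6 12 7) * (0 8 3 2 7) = (0 11 10 6 7 1 5 8 12) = [11, 5, 2, 3, 4, 8, 7, 1, 12, 9, 6, 10, 0]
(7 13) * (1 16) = [0, 16, 2, 3, 4, 5, 6, 13, 8, 9, 10, 11, 12, 7, 14, 15, 1] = (1 16)(7 13)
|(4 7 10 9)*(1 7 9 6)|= 4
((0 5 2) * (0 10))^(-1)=((0 5 2 10))^(-1)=(0 10 2 5)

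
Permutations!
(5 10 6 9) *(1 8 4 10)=[0, 8, 2, 3, 10, 1, 9, 7, 4, 5, 6]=(1 8 4 10 6 9 5)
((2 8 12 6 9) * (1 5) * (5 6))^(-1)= ((1 6 9 2 8 12 5))^(-1)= (1 5 12 8 2 9 6)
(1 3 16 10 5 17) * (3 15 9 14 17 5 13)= (1 15 9 14 17)(3 16 10 13)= [0, 15, 2, 16, 4, 5, 6, 7, 8, 14, 13, 11, 12, 3, 17, 9, 10, 1]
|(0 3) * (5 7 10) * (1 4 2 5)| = |(0 3)(1 4 2 5 7 10)| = 6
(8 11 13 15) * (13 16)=(8 11 16 13 15)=[0, 1, 2, 3, 4, 5, 6, 7, 11, 9, 10, 16, 12, 15, 14, 8, 13]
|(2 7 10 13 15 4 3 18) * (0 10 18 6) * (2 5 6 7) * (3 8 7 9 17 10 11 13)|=|(0 11 13 15 4 8 7 18 5 6)(3 9 17 10)|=20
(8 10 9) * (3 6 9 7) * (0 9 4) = (0 9 8 10 7 3 6 4) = [9, 1, 2, 6, 0, 5, 4, 3, 10, 8, 7]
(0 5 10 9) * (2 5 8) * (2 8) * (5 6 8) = (0 2 6 8 5 10 9) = [2, 1, 6, 3, 4, 10, 8, 7, 5, 0, 9]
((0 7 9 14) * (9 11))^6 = ((0 7 11 9 14))^6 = (0 7 11 9 14)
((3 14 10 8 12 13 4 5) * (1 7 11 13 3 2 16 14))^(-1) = ((1 7 11 13 4 5 2 16 14 10 8 12 3))^(-1) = (1 3 12 8 10 14 16 2 5 4 13 11 7)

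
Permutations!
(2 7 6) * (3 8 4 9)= (2 7 6)(3 8 4 9)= [0, 1, 7, 8, 9, 5, 2, 6, 4, 3]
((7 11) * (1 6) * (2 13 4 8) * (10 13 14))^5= (1 6)(2 8 4 13 10 14)(7 11)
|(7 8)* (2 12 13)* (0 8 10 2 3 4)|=9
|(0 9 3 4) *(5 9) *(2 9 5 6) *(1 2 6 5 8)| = |(0 5 8 1 2 9 3 4)| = 8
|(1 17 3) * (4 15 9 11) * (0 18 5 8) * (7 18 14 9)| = |(0 14 9 11 4 15 7 18 5 8)(1 17 3)| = 30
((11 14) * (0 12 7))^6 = (14)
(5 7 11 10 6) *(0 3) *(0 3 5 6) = (0 5 7 11 10) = [5, 1, 2, 3, 4, 7, 6, 11, 8, 9, 0, 10]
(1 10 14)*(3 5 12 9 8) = [0, 10, 2, 5, 4, 12, 6, 7, 3, 8, 14, 11, 9, 13, 1] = (1 10 14)(3 5 12 9 8)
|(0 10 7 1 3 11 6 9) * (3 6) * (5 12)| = |(0 10 7 1 6 9)(3 11)(5 12)| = 6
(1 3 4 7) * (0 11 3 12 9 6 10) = (0 11 3 4 7 1 12 9 6 10) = [11, 12, 2, 4, 7, 5, 10, 1, 8, 6, 0, 3, 9]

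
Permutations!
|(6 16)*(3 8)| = |(3 8)(6 16)| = 2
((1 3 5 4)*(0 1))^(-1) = (0 4 5 3 1)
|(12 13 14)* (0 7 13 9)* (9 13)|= 3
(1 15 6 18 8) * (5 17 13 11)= (1 15 6 18 8)(5 17 13 11)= [0, 15, 2, 3, 4, 17, 18, 7, 1, 9, 10, 5, 12, 11, 14, 6, 16, 13, 8]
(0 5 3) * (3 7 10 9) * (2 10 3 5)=(0 2 10 9 5 7 3)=[2, 1, 10, 0, 4, 7, 6, 3, 8, 5, 9]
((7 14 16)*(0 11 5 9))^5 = (0 11 5 9)(7 16 14)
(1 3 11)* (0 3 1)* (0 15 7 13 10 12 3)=(3 11 15 7 13 10 12)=[0, 1, 2, 11, 4, 5, 6, 13, 8, 9, 12, 15, 3, 10, 14, 7]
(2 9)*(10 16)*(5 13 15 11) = (2 9)(5 13 15 11)(10 16) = [0, 1, 9, 3, 4, 13, 6, 7, 8, 2, 16, 5, 12, 15, 14, 11, 10]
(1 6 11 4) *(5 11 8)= (1 6 8 5 11 4)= [0, 6, 2, 3, 1, 11, 8, 7, 5, 9, 10, 4]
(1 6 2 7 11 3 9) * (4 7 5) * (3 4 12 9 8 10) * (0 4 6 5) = (0 4 7 11 6 2)(1 5 12 9)(3 8 10) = [4, 5, 0, 8, 7, 12, 2, 11, 10, 1, 3, 6, 9]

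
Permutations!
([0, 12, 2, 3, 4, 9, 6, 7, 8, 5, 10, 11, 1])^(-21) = [0, 12, 2, 3, 4, 9, 6, 7, 8, 5, 10, 11, 1]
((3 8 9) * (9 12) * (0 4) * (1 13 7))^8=(1 7 13)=((0 4)(1 13 7)(3 8 12 9))^8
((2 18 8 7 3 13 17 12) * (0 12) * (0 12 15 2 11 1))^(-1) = (0 1 11 12 17 13 3 7 8 18 2 15)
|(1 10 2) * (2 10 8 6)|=4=|(10)(1 8 6 2)|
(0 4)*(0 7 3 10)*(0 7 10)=(0 4 10 7 3)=[4, 1, 2, 0, 10, 5, 6, 3, 8, 9, 7]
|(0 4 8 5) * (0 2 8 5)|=|(0 4 5 2 8)|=5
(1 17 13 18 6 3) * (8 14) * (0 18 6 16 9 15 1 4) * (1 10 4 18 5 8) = (0 5 8 14 1 17 13 6 3 18 16 9 15 10 4) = [5, 17, 2, 18, 0, 8, 3, 7, 14, 15, 4, 11, 12, 6, 1, 10, 9, 13, 16]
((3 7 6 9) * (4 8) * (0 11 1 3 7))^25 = ((0 11 1 3)(4 8)(6 9 7))^25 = (0 11 1 3)(4 8)(6 9 7)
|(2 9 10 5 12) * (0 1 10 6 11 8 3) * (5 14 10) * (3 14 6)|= |(0 1 5 12 2 9 3)(6 11 8 14 10)|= 35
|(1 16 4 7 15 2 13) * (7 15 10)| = 6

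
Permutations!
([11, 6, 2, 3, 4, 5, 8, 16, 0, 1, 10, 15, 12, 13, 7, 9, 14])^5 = (0 6 9 11 8 1 15)(7 14 16)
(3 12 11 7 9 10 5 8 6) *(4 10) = (3 12 11 7 9 4 10 5 8 6) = [0, 1, 2, 12, 10, 8, 3, 9, 6, 4, 5, 7, 11]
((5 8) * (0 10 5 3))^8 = ((0 10 5 8 3))^8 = (0 8 10 3 5)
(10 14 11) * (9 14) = (9 14 11 10) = [0, 1, 2, 3, 4, 5, 6, 7, 8, 14, 9, 10, 12, 13, 11]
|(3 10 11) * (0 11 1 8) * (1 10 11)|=6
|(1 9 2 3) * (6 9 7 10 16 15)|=|(1 7 10 16 15 6 9 2 3)|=9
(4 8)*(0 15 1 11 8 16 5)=(0 15 1 11 8 4 16 5)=[15, 11, 2, 3, 16, 0, 6, 7, 4, 9, 10, 8, 12, 13, 14, 1, 5]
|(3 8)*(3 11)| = 3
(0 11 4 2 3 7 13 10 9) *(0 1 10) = (0 11 4 2 3 7 13)(1 10 9) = [11, 10, 3, 7, 2, 5, 6, 13, 8, 1, 9, 4, 12, 0]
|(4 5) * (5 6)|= |(4 6 5)|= 3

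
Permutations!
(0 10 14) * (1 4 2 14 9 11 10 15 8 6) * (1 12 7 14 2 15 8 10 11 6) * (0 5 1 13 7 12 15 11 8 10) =(0 10 9 6 15)(1 4 11 8 13 7 14 5) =[10, 4, 2, 3, 11, 1, 15, 14, 13, 6, 9, 8, 12, 7, 5, 0]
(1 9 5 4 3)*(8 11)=(1 9 5 4 3)(8 11)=[0, 9, 2, 1, 3, 4, 6, 7, 11, 5, 10, 8]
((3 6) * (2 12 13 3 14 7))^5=((2 12 13 3 6 14 7))^5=(2 14 3 12 7 6 13)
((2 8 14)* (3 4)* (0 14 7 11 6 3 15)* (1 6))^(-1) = (0 15 4 3 6 1 11 7 8 2 14)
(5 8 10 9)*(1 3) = [0, 3, 2, 1, 4, 8, 6, 7, 10, 5, 9] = (1 3)(5 8 10 9)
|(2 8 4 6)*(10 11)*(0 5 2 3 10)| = 9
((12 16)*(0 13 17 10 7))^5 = ((0 13 17 10 7)(12 16))^5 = (17)(12 16)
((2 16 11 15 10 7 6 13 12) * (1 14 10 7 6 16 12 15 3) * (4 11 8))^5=((1 14 10 6 13 15 7 16 8 4 11 3)(2 12))^5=(1 15 11 6 8 14 7 3 13 4 10 16)(2 12)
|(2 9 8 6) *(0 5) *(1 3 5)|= |(0 1 3 5)(2 9 8 6)|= 4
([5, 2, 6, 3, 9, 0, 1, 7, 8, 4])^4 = [0, 2, 6, 3, 4, 5, 1, 7, 8, 9]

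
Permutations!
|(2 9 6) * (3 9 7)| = 5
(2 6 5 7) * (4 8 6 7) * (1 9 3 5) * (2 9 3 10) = [0, 3, 7, 5, 8, 4, 1, 9, 6, 10, 2] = (1 3 5 4 8 6)(2 7 9 10)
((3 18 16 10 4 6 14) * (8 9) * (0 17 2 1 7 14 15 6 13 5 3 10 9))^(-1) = (0 8 9 16 18 3 5 13 4 10 14 7 1 2 17)(6 15)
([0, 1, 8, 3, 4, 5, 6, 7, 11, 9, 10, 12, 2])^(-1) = [0, 1, 12, 3, 4, 5, 6, 7, 2, 9, 10, 8, 11]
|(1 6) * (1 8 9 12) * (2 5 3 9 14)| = 9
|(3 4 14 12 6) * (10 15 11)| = |(3 4 14 12 6)(10 15 11)| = 15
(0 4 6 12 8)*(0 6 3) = (0 4 3)(6 12 8) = [4, 1, 2, 0, 3, 5, 12, 7, 6, 9, 10, 11, 8]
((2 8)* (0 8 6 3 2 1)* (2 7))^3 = (8)(2 7 3 6)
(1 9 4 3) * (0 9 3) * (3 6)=(0 9 4)(1 6 3)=[9, 6, 2, 1, 0, 5, 3, 7, 8, 4]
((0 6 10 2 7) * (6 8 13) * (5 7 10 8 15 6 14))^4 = (0 13)(5 6)(7 8)(14 15)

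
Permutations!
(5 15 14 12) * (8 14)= (5 15 8 14 12)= [0, 1, 2, 3, 4, 15, 6, 7, 14, 9, 10, 11, 5, 13, 12, 8]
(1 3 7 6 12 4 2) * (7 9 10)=(1 3 9 10 7 6 12 4 2)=[0, 3, 1, 9, 2, 5, 12, 6, 8, 10, 7, 11, 4]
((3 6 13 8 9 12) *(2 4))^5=(2 4)(3 12 9 8 13 6)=((2 4)(3 6 13 8 9 12))^5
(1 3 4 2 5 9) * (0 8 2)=(0 8 2 5 9 1 3 4)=[8, 3, 5, 4, 0, 9, 6, 7, 2, 1]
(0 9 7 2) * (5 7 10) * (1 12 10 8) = (0 9 8 1 12 10 5 7 2) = [9, 12, 0, 3, 4, 7, 6, 2, 1, 8, 5, 11, 10]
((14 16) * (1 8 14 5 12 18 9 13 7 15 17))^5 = (1 12 15 16 13 8 18 17 5 7 14 9)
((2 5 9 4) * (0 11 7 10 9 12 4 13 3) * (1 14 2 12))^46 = (0 9 11 13 7 3 10)(1 2)(5 14)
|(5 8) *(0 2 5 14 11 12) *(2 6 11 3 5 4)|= |(0 6 11 12)(2 4)(3 5 8 14)|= 4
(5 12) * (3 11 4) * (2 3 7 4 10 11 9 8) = (2 3 9 8)(4 7)(5 12)(10 11) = [0, 1, 3, 9, 7, 12, 6, 4, 2, 8, 11, 10, 5]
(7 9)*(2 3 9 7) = (2 3 9) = [0, 1, 3, 9, 4, 5, 6, 7, 8, 2]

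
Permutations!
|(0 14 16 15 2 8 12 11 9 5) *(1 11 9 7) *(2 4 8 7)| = |(0 14 16 15 4 8 12 9 5)(1 11 2 7)| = 36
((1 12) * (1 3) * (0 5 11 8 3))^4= (0 3 5 1 11 12 8)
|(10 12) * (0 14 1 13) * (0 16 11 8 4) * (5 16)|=18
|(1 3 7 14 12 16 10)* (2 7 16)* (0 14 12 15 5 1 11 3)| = |(0 14 15 5 1)(2 7 12)(3 16 10 11)| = 60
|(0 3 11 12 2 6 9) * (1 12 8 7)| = |(0 3 11 8 7 1 12 2 6 9)| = 10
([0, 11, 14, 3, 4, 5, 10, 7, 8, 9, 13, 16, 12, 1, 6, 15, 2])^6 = (1 10 14 16)(2 11 13 6)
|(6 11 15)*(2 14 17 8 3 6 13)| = 9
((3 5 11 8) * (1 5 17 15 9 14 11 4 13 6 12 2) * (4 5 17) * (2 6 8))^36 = (1 17 15 9 14 11 2)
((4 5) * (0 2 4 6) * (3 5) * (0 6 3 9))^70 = (0 4)(2 9)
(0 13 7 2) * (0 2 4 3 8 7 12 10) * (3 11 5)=[13, 1, 2, 8, 11, 3, 6, 4, 7, 9, 0, 5, 10, 12]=(0 13 12 10)(3 8 7 4 11 5)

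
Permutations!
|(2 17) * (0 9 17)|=|(0 9 17 2)|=4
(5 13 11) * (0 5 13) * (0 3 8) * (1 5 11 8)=[11, 5, 2, 1, 4, 3, 6, 7, 0, 9, 10, 13, 12, 8]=(0 11 13 8)(1 5 3)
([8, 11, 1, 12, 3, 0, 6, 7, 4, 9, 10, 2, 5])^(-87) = (0 3)(4 5)(8 12)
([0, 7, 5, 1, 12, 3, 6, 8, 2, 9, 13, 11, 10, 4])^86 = (1 8 5)(2 3 7)(4 10)(12 13)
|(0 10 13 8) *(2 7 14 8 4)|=8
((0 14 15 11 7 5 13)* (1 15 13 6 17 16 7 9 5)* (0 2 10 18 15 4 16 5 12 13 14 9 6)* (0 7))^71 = ((0 9 12 13 2 10 18 15 11 6 17 5 7 1 4 16))^71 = (0 15 4 10 7 13 17 9 11 16 18 1 2 5 12 6)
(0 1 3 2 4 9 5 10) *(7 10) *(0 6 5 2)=[1, 3, 4, 0, 9, 7, 5, 10, 8, 2, 6]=(0 1 3)(2 4 9)(5 7 10 6)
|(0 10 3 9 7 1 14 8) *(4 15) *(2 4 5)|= |(0 10 3 9 7 1 14 8)(2 4 15 5)|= 8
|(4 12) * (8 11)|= |(4 12)(8 11)|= 2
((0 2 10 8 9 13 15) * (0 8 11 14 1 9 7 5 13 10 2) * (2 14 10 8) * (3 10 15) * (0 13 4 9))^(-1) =((0 13 3 10 11 15 2 14 1)(4 9 8 7 5))^(-1) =(0 1 14 2 15 11 10 3 13)(4 5 7 8 9)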